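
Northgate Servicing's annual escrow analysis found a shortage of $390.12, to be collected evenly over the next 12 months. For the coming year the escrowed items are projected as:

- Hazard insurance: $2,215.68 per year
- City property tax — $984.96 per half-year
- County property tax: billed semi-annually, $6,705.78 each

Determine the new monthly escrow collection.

Hazard insurance — $2,215.68 per year
City property tax — $984.96 × 2 = $1,969.92 per year
County property tax — $6,705.78 × 2 = $13,411.56 per year
Total per year = $2,215.68 + $1,969.92 + $13,411.56 = $17,597.16
Base monthly escrow = $17,597.16 ÷ 12 = $1,466.43
Monthly shortage recovery: $390.12 / 12 = $32.51
New monthly escrow = $1,466.43 + $32.51 = $1,498.94

$1,498.94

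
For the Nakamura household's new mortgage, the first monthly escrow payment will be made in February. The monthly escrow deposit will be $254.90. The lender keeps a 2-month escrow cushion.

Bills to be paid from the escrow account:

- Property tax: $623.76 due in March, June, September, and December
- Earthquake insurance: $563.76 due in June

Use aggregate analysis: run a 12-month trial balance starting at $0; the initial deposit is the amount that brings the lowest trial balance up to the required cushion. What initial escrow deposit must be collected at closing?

$1,046.58

Cushion = 2 × $254.90 = $509.80
Trial balance (start $0, +$254.90 each month, − disbursements):
  Feb: +$254.90 → $254.90
  Mar: +$254.90 − $623.76 → -$113.96
  Apr: +$254.90 → $140.94
  May: +$254.90 → $395.84
  Jun: +$254.90 − $1,187.52 → -$536.78
  Jul: +$254.90 → -$281.88
  Aug: +$254.90 → -$26.98
  Sep: +$254.90 − $623.76 → -$395.84
  Oct: +$254.90 → -$140.94
  Nov: +$254.90 → $113.96
  Dec: +$254.90 − $623.76 → -$254.90
  Jan: +$254.90 → $0.00
Lowest trial balance = -$536.78 (Jun)
Initial deposit = cushion − low point = $509.80 − (-$536.78) = $1,046.58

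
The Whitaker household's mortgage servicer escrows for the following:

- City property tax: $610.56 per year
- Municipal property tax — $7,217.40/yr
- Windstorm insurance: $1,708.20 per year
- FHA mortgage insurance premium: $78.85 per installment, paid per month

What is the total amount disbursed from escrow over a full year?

City property tax = $610.56 annually
Municipal property tax = $7,217.40 annually
Windstorm insurance = $1,708.20 annually
FHA mortgage insurance premium = $78.85 × 12 = $946.20 annually
Annual escrow total = $610.56 + $7,217.40 + $1,708.20 + $946.20 = $10,482.36

$10,482.36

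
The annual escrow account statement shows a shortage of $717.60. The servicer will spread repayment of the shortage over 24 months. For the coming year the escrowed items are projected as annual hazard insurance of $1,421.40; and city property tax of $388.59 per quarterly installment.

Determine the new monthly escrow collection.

Hazard insurance = $1,421.40
City property tax = $388.59 × 4 = $1,554.36
Annual escrow total = $1,421.40 + $1,554.36 = $2,975.76
Base monthly escrow = $2,975.76 / 12 = $247.98
Monthly shortage recovery: $717.60 / 24 = $29.90
New monthly escrow = $247.98 + $29.90 = $277.88

$277.88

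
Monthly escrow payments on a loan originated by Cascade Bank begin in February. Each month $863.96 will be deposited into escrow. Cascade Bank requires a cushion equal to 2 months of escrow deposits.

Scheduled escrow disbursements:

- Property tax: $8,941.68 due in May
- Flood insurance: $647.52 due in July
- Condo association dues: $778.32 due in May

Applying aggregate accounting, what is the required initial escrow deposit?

$7,992.08

Cushion = 2 × $863.96 = $1,727.92
Trial balance (start $0, +$863.96 each month, − disbursements):
  Feb: +$863.96 → $863.96
  Mar: +$863.96 → $1,727.92
  Apr: +$863.96 → $2,591.88
  May: +$863.96 − $9,720.00 → -$6,264.16
  Jun: +$863.96 → -$5,400.20
  Jul: +$863.96 − $647.52 → -$5,183.76
  Aug: +$863.96 → -$4,319.80
  Sep: +$863.96 → -$3,455.84
  Oct: +$863.96 → -$2,591.88
  Nov: +$863.96 → -$1,727.92
  Dec: +$863.96 → -$863.96
  Jan: +$863.96 → $0.00
Lowest trial balance = -$6,264.16 (May)
Initial deposit = cushion − low point = $1,727.92 − (-$6,264.16) = $7,992.08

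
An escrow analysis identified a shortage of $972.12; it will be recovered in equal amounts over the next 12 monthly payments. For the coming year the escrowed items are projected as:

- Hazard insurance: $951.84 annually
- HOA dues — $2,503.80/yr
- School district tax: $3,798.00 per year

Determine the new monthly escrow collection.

$685.48

Hazard insurance — $951.84 annually
HOA dues — $2,503.80 annually
School district tax — $3,798.00 annually
Total per year = $951.84 + $2,503.80 + $3,798.00 = $7,253.64
Per month = $7,253.64 / 12 = $604.47
Shortage per month = $972.12 ÷ 12 = $81.01
Adjusted monthly = $604.47 + $81.01 = $685.48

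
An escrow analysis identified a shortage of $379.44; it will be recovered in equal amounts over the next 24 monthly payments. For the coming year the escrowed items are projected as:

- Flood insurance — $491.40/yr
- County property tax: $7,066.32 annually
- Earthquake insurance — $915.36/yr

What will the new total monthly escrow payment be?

Flood insurance = $491.40
County property tax = $7,066.32
Earthquake insurance = $915.36
Yearly total = $8,473.08
Monthly escrow = $8,473.08 ÷ 12 = $706.09
Shortage spread = $379.44 / 24 = $15.81/mo
Adjusted monthly = $706.09 + $15.81 = $721.90

$721.90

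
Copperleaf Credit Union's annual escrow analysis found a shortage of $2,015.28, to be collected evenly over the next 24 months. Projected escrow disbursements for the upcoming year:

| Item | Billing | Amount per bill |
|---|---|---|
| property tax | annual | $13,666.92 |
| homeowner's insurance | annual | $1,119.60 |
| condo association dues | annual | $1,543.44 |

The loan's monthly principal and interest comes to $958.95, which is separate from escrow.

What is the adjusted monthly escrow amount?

Property tax: $13,666.92 per year
Homeowner's insurance: $1,119.60 per year
Condo association dues: $1,543.44 per year
Yearly total = $13,666.92 + $1,119.60 + $1,543.44 = $16,329.96
Monthly escrow = $16,329.96 ÷ 12 = $1,360.83
Shortage spread = $2,015.28 / 24 = $83.97/mo
Adjusted monthly = $1,360.83 + $83.97 = $1,444.80

$1,444.80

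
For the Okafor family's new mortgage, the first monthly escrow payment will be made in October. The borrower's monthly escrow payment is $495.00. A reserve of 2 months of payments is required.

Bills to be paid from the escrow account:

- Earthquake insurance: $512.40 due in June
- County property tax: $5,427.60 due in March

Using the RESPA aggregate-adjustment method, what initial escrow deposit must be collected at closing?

Cushion = 2 × $495.00 = $990.00
Trial balance (start $0, +$495.00 each month, − disbursements):
  Oct: +$495.00 → $495.00
  Nov: +$495.00 → $990.00
  Dec: +$495.00 → $1,485.00
  Jan: +$495.00 → $1,980.00
  Feb: +$495.00 → $2,475.00
  Mar: +$495.00 − $5,427.60 → -$2,457.60
  Apr: +$495.00 → -$1,962.60
  May: +$495.00 → -$1,467.60
  Jun: +$495.00 − $512.40 → -$1,485.00
  Jul: +$495.00 → -$990.00
  Aug: +$495.00 → -$495.00
  Sep: +$495.00 → $0.00
Lowest trial balance = -$2,457.60 (Mar)
Initial deposit = cushion − low point = $990.00 − (-$2,457.60) = $3,447.60

$3,447.60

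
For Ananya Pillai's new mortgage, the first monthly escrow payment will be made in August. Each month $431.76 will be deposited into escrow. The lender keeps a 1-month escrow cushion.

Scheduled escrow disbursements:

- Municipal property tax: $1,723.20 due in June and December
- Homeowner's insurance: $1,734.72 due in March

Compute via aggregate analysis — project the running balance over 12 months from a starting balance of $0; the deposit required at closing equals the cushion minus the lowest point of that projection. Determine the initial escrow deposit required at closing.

$863.52

Cushion = 1 × $431.76 = $431.76
Trial balance (start $0, +$431.76 each month, − disbursements):
  Aug: +$431.76 → $431.76
  Sep: +$431.76 → $863.52
  Oct: +$431.76 → $1,295.28
  Nov: +$431.76 → $1,727.04
  Dec: +$431.76 − $1,723.20 → $435.60
  Jan: +$431.76 → $867.36
  Feb: +$431.76 → $1,299.12
  Mar: +$431.76 − $1,734.72 → -$3.84
  Apr: +$431.76 → $427.92
  May: +$431.76 → $859.68
  Jun: +$431.76 − $1,723.20 → -$431.76
  Jul: +$431.76 → $0.00
Lowest trial balance = -$431.76 (Jun)
Initial deposit = cushion − low point = $431.76 − (-$431.76) = $863.52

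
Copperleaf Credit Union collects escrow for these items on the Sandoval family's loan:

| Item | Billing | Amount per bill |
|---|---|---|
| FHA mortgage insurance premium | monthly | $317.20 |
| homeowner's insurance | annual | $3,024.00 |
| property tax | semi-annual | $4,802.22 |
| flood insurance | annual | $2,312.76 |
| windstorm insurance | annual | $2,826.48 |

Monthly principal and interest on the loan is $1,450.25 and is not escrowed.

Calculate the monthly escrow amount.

$1,797.84

FHA mortgage insurance premium = $317.20 × 12 = $3,806.40/yr
Homeowner's insurance = $3,024.00/yr
Property tax = $4,802.22 × 2 = $9,604.44/yr
Flood insurance = $2,312.76/yr
Windstorm insurance = $2,826.48/yr
Annual escrow total = $3,806.40 + $3,024.00 + $9,604.44 + $2,312.76 + $2,826.48 = $21,574.08
Per month = $21,574.08 / 12 = $1,797.84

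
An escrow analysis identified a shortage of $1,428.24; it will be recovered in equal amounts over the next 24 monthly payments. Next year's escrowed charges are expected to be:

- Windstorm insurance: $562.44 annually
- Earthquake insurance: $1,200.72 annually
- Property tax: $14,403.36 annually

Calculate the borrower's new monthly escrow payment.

$1,406.72

Windstorm insurance: $562.44 per year
Earthquake insurance: $1,200.72 per year
Property tax: $14,403.36 per year
Combined annual = $562.44 + $1,200.72 + $14,403.36 = $16,166.52
Monthly = $16,166.52 / 12 = $1,347.21
Shortage spread = $1,428.24 / 24 = $59.51/mo
Adjusted monthly = $1,347.21 + $59.51 = $1,406.72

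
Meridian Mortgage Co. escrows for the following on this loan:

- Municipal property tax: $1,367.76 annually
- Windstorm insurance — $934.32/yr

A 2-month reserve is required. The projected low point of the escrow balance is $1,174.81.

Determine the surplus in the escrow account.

$791.13

Municipal property tax — $1,367.76 annually
Windstorm insurance — $934.32 annually
Total annual escrow = $1,367.76 + $934.32 = $2,302.08
Monthly escrow = $2,302.08 / 12 = $191.84
Required reserve = 2 × $191.84 = $383.68
Surplus = $1,174.81 − $383.68 = $791.13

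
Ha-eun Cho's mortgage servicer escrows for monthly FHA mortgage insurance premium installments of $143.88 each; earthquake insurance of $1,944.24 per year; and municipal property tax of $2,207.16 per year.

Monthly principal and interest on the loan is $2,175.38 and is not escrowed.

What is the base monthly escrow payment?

$489.83

FHA mortgage insurance premium = $143.88 × 12 = $1,726.56/yr
Earthquake insurance = $1,944.24/yr
Municipal property tax = $2,207.16/yr
Annual escrow total = $1,726.56 + $1,944.24 + $2,207.16 = $5,877.96
Per month = $5,877.96 / 12 = $489.83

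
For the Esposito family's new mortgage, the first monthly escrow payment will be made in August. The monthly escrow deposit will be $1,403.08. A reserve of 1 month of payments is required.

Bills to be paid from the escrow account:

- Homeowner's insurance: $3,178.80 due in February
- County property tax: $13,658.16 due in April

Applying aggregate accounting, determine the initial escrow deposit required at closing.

Cushion = 1 × $1,403.08 = $1,403.08
Trial balance (start $0, +$1,403.08 each month, − disbursements):
  Aug: +$1,403.08 → $1,403.08
  Sep: +$1,403.08 → $2,806.16
  Oct: +$1,403.08 → $4,209.24
  Nov: +$1,403.08 → $5,612.32
  Dec: +$1,403.08 → $7,015.40
  Jan: +$1,403.08 → $8,418.48
  Feb: +$1,403.08 − $3,178.80 → $6,642.76
  Mar: +$1,403.08 → $8,045.84
  Apr: +$1,403.08 − $13,658.16 → -$4,209.24
  May: +$1,403.08 → -$2,806.16
  Jun: +$1,403.08 → -$1,403.08
  Jul: +$1,403.08 → $0.00
Lowest trial balance = -$4,209.24 (Apr)
Initial deposit = cushion − low point = $1,403.08 − (-$4,209.24) = $5,612.32

$5,612.32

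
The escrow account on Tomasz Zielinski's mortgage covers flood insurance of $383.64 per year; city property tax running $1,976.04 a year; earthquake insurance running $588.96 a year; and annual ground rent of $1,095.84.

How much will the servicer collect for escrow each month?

Flood insurance — $383.64/yr
City property tax — $1,976.04/yr
Earthquake insurance — $588.96/yr
Ground rent — $1,095.84/yr
Combined annual = $4,044.48
Base monthly escrow = $4,044.48 / 12 = $337.04

$337.04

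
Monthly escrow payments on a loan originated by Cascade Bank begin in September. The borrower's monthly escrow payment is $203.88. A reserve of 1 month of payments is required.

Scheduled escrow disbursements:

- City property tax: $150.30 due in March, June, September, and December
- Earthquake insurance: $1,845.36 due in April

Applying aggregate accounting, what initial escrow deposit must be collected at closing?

Cushion = 1 × $203.88 = $203.88
Trial balance (start $0, +$203.88 each month, − disbursements):
  Sep: +$203.88 − $150.30 → $53.58
  Oct: +$203.88 → $257.46
  Nov: +$203.88 → $461.34
  Dec: +$203.88 − $150.30 → $514.92
  Jan: +$203.88 → $718.80
  Feb: +$203.88 → $922.68
  Mar: +$203.88 − $150.30 → $976.26
  Apr: +$203.88 − $1,845.36 → -$665.22
  May: +$203.88 → -$461.34
  Jun: +$203.88 − $150.30 → -$407.76
  Jul: +$203.88 → -$203.88
  Aug: +$203.88 → $0.00
Lowest trial balance = -$665.22 (Apr)
Initial deposit = cushion − low point = $203.88 − (-$665.22) = $869.10

$869.10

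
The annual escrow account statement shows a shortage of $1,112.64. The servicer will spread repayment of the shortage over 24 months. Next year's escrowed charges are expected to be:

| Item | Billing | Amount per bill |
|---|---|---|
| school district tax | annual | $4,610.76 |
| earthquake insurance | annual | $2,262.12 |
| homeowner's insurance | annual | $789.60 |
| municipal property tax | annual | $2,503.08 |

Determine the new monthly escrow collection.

School district tax — $4,610.76 annually
Earthquake insurance — $2,262.12 annually
Homeowner's insurance — $789.60 annually
Municipal property tax — $2,503.08 annually
Total per year = $10,165.56
Base monthly escrow = $10,165.56 ÷ 12 = $847.13
Shortage per month = $1,112.64 / 24 = $46.36
New monthly escrow = $847.13 + $46.36 = $893.49

$893.49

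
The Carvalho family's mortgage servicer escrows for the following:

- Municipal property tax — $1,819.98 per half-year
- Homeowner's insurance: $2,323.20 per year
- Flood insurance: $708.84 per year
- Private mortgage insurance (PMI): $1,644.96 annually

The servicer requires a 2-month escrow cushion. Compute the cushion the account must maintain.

Municipal property tax = $1,819.98 × 2 = $3,639.96 per year
Homeowner's insurance = $2,323.20 per year
Flood insurance = $708.84 per year
Private mortgage insurance (PMI) = $1,644.96 per year
Annual escrow total = $3,639.96 + $2,323.20 + $708.84 + $1,644.96 = $8,316.96
Per month = $8,316.96 / 12 = $693.08
Reserve = 2 × $693.08 = $1,386.16

$1,386.16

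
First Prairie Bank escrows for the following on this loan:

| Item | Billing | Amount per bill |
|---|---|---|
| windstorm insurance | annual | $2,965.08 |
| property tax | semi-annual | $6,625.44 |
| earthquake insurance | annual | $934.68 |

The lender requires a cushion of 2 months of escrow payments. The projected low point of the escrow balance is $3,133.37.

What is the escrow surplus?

Windstorm insurance = $2,965.08 annually
Property tax = $6,625.44 × 2 = $13,250.88 annually
Earthquake insurance = $934.68 annually
Total per year = $2,965.08 + $13,250.88 + $934.68 = $17,150.64
Base monthly escrow = $17,150.64 ÷ 12 = $1,429.22
Required cushion = 2 × $1,429.22 = $2,858.44
Surplus = $3,133.37 − $2,858.44 = $274.93

$274.93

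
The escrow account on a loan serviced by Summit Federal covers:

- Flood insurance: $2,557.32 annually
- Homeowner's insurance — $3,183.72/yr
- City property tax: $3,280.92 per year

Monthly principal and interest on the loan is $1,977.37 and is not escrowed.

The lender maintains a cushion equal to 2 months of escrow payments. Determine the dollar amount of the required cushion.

Flood insurance = $2,557.32 per year
Homeowner's insurance = $3,183.72 per year
City property tax = $3,280.92 per year
Annual escrow total = $2,557.32 + $3,183.72 + $3,280.92 = $9,021.96
Monthly = $9,021.96 ÷ 12 = $751.83
Cushion = 2 × $751.83 = $1,503.66

$1,503.66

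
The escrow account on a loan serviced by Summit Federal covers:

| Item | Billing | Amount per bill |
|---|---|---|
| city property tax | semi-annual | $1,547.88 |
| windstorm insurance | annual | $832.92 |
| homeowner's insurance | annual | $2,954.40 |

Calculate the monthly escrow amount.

City property tax = $1,547.88 × 2 = $3,095.76 per year
Windstorm insurance = $832.92 per year
Homeowner's insurance = $2,954.40 per year
Total per year = $3,095.76 + $832.92 + $2,954.40 = $6,883.08
Base monthly escrow = $6,883.08 / 12 = $573.59

$573.59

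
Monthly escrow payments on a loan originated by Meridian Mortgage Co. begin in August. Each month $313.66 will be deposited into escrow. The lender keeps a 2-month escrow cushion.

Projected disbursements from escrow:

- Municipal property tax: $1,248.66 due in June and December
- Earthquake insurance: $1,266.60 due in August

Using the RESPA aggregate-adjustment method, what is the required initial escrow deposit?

Cushion = 2 × $313.66 = $627.32
Trial balance (start $0, +$313.66 each month, − disbursements):
  Aug: +$313.66 − $1,266.60 → -$952.94
  Sep: +$313.66 → -$639.28
  Oct: +$313.66 → -$325.62
  Nov: +$313.66 → -$11.96
  Dec: +$313.66 − $1,248.66 → -$946.96
  Jan: +$313.66 → -$633.30
  Feb: +$313.66 → -$319.64
  Mar: +$313.66 → -$5.98
  Apr: +$313.66 → $307.68
  May: +$313.66 → $621.34
  Jun: +$313.66 − $1,248.66 → -$313.66
  Jul: +$313.66 → $0.00
Lowest trial balance = -$952.94 (Aug)
Initial deposit = cushion − low point = $627.32 − (-$952.94) = $1,580.26

$1,580.26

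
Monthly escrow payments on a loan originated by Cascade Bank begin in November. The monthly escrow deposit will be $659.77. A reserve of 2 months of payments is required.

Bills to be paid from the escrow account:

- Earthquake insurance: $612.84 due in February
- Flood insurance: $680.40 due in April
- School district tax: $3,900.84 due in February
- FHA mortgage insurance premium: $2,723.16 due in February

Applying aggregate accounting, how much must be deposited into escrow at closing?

Cushion = 2 × $659.77 = $1,319.54
Trial balance (start $0, +$659.77 each month, − disbursements):
  Nov: +$659.77 → $659.77
  Dec: +$659.77 → $1,319.54
  Jan: +$659.77 → $1,979.31
  Feb: +$659.77 − $7,236.84 → -$4,597.76
  Mar: +$659.77 → -$3,937.99
  Apr: +$659.77 − $680.40 → -$3,958.62
  May: +$659.77 → -$3,298.85
  Jun: +$659.77 → -$2,639.08
  Jul: +$659.77 → -$1,979.31
  Aug: +$659.77 → -$1,319.54
  Sep: +$659.77 → -$659.77
  Oct: +$659.77 → $0.00
Lowest trial balance = -$4,597.76 (Feb)
Initial deposit = cushion − low point = $1,319.54 − (-$4,597.76) = $5,917.30

$5,917.30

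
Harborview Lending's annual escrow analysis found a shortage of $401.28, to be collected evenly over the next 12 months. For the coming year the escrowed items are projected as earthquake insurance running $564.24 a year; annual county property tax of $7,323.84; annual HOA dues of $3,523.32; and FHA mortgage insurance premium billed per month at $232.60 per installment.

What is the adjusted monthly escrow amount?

Earthquake insurance — $564.24
County property tax — $7,323.84
HOA dues — $3,523.32
FHA mortgage insurance premium — $232.60 × 12 = $2,791.20
Total per year = $14,202.60
Monthly escrow = $14,202.60 / 12 = $1,183.55
Shortage per month = $401.28 ÷ 12 = $33.44
New monthly escrow = $1,183.55 + $33.44 = $1,216.99

$1,216.99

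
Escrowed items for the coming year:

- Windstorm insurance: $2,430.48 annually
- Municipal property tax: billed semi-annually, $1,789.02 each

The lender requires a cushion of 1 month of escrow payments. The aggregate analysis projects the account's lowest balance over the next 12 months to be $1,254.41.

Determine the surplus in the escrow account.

$753.70

Windstorm insurance = $2,430.48 per year
Municipal property tax = $1,789.02 × 2 = $3,578.04 per year
Total per year = $6,008.52
Monthly = $6,008.52 ÷ 12 = $500.71
Required reserve = 1 × $500.71 = $500.71
Surplus = $1,254.41 − $500.71 = $753.70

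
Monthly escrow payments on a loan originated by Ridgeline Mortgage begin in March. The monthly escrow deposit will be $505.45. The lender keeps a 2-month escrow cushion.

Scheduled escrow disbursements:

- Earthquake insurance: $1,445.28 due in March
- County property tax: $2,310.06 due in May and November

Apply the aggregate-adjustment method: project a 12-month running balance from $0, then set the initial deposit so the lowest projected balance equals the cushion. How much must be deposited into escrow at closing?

Cushion = 2 × $505.45 = $1,010.90
Trial balance (start $0, +$505.45 each month, − disbursements):
  Mar: +$505.45 − $1,445.28 → -$939.83
  Apr: +$505.45 → -$434.38
  May: +$505.45 − $2,310.06 → -$2,238.99
  Jun: +$505.45 → -$1,733.54
  Jul: +$505.45 → -$1,228.09
  Aug: +$505.45 → -$722.64
  Sep: +$505.45 → -$217.19
  Oct: +$505.45 → $288.26
  Nov: +$505.45 − $2,310.06 → -$1,516.35
  Dec: +$505.45 → -$1,010.90
  Jan: +$505.45 → -$505.45
  Feb: +$505.45 → $0.00
Lowest trial balance = -$2,238.99 (May)
Initial deposit = cushion − low point = $1,010.90 − (-$2,238.99) = $3,249.89

$3,249.89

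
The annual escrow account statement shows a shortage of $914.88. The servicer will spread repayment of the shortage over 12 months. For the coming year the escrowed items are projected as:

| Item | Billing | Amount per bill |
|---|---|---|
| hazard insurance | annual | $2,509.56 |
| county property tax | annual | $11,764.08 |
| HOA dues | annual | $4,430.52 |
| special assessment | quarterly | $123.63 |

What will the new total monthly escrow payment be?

Hazard insurance — $2,509.56
County property tax — $11,764.08
HOA dues — $4,430.52
Special assessment — $123.63 × 4 = $494.52
Annual escrow total = $2,509.56 + $11,764.08 + $4,430.52 + $494.52 = $19,198.68
Monthly escrow = $19,198.68 ÷ 12 = $1,599.89
Monthly shortage recovery: $914.88 ÷ 12 = $76.24
Adjusted monthly = $1,599.89 + $76.24 = $1,676.13

$1,676.13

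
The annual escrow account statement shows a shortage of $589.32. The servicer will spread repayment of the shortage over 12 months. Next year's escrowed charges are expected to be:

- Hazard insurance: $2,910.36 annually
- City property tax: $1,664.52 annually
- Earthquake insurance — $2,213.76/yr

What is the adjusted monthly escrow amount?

Hazard insurance: $2,910.36/yr
City property tax: $1,664.52/yr
Earthquake insurance: $2,213.76/yr
Yearly total = $2,910.36 + $1,664.52 + $2,213.76 = $6,788.64
Base monthly escrow = $6,788.64 / 12 = $565.72
Shortage spread = $589.32 / 12 = $49.11/mo
Adjusted monthly = $565.72 + $49.11 = $614.83

$614.83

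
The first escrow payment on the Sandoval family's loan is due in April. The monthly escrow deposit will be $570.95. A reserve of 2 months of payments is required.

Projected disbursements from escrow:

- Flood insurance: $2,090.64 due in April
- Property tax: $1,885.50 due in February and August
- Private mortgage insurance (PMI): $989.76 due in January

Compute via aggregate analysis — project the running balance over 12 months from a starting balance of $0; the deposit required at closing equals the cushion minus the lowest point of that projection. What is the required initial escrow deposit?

Cushion = 2 × $570.95 = $1,141.90
Trial balance (start $0, +$570.95 each month, − disbursements):
  Apr: +$570.95 − $2,090.64 → -$1,519.69
  May: +$570.95 → -$948.74
  Jun: +$570.95 → -$377.79
  Jul: +$570.95 → $193.16
  Aug: +$570.95 − $1,885.50 → -$1,121.39
  Sep: +$570.95 → -$550.44
  Oct: +$570.95 → $20.51
  Nov: +$570.95 → $591.46
  Dec: +$570.95 → $1,162.41
  Jan: +$570.95 − $989.76 → $743.60
  Feb: +$570.95 − $1,885.50 → -$570.95
  Mar: +$570.95 → $0.00
Lowest trial balance = -$1,519.69 (Apr)
Initial deposit = cushion − low point = $1,141.90 − (-$1,519.69) = $2,661.59

$2,661.59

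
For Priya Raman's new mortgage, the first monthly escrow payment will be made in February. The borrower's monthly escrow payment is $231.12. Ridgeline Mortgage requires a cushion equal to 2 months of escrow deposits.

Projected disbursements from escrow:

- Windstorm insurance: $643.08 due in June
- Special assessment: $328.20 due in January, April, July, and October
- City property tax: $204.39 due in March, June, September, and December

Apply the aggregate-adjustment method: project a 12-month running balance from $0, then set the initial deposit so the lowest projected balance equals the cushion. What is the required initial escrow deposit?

$783.78

Cushion = 2 × $231.12 = $462.24
Trial balance (start $0, +$231.12 each month, − disbursements):
  Feb: +$231.12 → $231.12
  Mar: +$231.12 − $204.39 → $257.85
  Apr: +$231.12 − $328.20 → $160.77
  May: +$231.12 → $391.89
  Jun: +$231.12 − $847.47 → -$224.46
  Jul: +$231.12 − $328.20 → -$321.54
  Aug: +$231.12 → -$90.42
  Sep: +$231.12 − $204.39 → -$63.69
  Oct: +$231.12 − $328.20 → -$160.77
  Nov: +$231.12 → $70.35
  Dec: +$231.12 − $204.39 → $97.08
  Jan: +$231.12 − $328.20 → $0.00
Lowest trial balance = -$321.54 (Jul)
Initial deposit = cushion − low point = $462.24 − (-$321.54) = $783.78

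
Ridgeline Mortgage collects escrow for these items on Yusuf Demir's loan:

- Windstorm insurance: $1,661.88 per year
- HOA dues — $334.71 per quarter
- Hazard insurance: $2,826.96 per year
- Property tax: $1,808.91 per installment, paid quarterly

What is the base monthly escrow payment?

$1,088.61

Windstorm insurance = $1,661.88
HOA dues = $334.71 × 4 = $1,338.84
Hazard insurance = $2,826.96
Property tax = $1,808.91 × 4 = $7,235.64
Annual escrow total = $1,661.88 + $1,338.84 + $2,826.96 + $7,235.64 = $13,063.32
Base monthly escrow = $13,063.32 ÷ 12 = $1,088.61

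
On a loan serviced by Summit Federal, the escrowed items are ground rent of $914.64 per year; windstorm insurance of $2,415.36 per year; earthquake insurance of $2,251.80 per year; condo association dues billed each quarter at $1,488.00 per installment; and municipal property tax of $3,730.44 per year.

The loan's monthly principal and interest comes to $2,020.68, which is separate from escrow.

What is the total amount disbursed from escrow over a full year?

$15,264.24

Ground rent — $914.64/yr
Windstorm insurance — $2,415.36/yr
Earthquake insurance — $2,251.80/yr
Condo association dues — $1,488.00 × 4 = $5,952.00/yr
Municipal property tax — $3,730.44/yr
Total annual escrow = $15,264.24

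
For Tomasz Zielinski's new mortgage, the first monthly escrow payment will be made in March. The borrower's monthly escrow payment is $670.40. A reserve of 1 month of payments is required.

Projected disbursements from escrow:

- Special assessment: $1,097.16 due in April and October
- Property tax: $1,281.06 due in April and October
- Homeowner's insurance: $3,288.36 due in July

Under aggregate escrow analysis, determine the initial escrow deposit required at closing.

$3,352.00

Cushion = 1 × $670.40 = $670.40
Trial balance (start $0, +$670.40 each month, − disbursements):
  Mar: +$670.40 → $670.40
  Apr: +$670.40 − $2,378.22 → -$1,037.42
  May: +$670.40 → -$367.02
  Jun: +$670.40 → $303.38
  Jul: +$670.40 − $3,288.36 → -$2,314.58
  Aug: +$670.40 → -$1,644.18
  Sep: +$670.40 → -$973.78
  Oct: +$670.40 − $2,378.22 → -$2,681.60
  Nov: +$670.40 → -$2,011.20
  Dec: +$670.40 → -$1,340.80
  Jan: +$670.40 → -$670.40
  Feb: +$670.40 → $0.00
Lowest trial balance = -$2,681.60 (Oct)
Initial deposit = cushion − low point = $670.40 − (-$2,681.60) = $3,352.00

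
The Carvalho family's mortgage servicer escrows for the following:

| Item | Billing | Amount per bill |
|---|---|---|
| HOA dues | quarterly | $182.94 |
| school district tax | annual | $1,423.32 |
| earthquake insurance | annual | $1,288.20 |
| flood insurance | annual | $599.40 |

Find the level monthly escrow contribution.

HOA dues: $182.94 × 4 = $731.76 per year
School district tax: $1,423.32 per year
Earthquake insurance: $1,288.20 per year
Flood insurance: $599.40 per year
Combined annual = $731.76 + $1,423.32 + $1,288.20 + $599.40 = $4,042.68
Per month = $4,042.68 ÷ 12 = $336.89

$336.89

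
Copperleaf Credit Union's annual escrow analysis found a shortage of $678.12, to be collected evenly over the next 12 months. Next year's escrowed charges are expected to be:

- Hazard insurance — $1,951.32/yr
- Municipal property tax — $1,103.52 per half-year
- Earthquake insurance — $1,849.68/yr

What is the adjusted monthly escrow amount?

$557.18

Hazard insurance: $1,951.32 per year
Municipal property tax: $1,103.52 × 2 = $2,207.04 per year
Earthquake insurance: $1,849.68 per year
Yearly total = $1,951.32 + $2,207.04 + $1,849.68 = $6,008.04
Monthly escrow = $6,008.04 ÷ 12 = $500.67
Monthly shortage recovery: $678.12 / 12 = $56.51
New monthly escrow = $500.67 + $56.51 = $557.18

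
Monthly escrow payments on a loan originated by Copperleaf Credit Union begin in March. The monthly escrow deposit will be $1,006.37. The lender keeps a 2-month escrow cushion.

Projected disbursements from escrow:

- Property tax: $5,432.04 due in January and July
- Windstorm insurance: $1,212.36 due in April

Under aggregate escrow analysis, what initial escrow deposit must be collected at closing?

$3,625.29

Cushion = 2 × $1,006.37 = $2,012.74
Trial balance (start $0, +$1,006.37 each month, − disbursements):
  Mar: +$1,006.37 → $1,006.37
  Apr: +$1,006.37 − $1,212.36 → $800.38
  May: +$1,006.37 → $1,806.75
  Jun: +$1,006.37 → $2,813.12
  Jul: +$1,006.37 − $5,432.04 → -$1,612.55
  Aug: +$1,006.37 → -$606.18
  Sep: +$1,006.37 → $400.19
  Oct: +$1,006.37 → $1,406.56
  Nov: +$1,006.37 → $2,412.93
  Dec: +$1,006.37 → $3,419.30
  Jan: +$1,006.37 − $5,432.04 → -$1,006.37
  Feb: +$1,006.37 → $0.00
Lowest trial balance = -$1,612.55 (Jul)
Initial deposit = cushion − low point = $2,012.74 − (-$1,612.55) = $3,625.29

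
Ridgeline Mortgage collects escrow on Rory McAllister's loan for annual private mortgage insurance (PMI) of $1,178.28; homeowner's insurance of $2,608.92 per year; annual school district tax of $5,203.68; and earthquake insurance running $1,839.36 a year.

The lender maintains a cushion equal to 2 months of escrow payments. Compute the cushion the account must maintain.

Private mortgage insurance (PMI): $1,178.28/yr
Homeowner's insurance: $2,608.92/yr
School district tax: $5,203.68/yr
Earthquake insurance: $1,839.36/yr
Total annual escrow = $1,178.28 + $2,608.92 + $5,203.68 + $1,839.36 = $10,830.24
Monthly escrow = $10,830.24 ÷ 12 = $902.52
Cushion = 2 × $902.52 = $1,805.04

$1,805.04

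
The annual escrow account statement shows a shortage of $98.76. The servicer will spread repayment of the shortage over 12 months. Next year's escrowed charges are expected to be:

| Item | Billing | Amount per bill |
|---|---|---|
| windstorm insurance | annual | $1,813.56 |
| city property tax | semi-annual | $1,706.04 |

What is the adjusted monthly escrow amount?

Windstorm insurance = $1,813.56/yr
City property tax = $1,706.04 × 2 = $3,412.08/yr
Total annual escrow = $1,813.56 + $3,412.08 = $5,225.64
Base monthly escrow = $5,225.64 ÷ 12 = $435.47
Monthly shortage recovery: $98.76 ÷ 12 = $8.23
New monthly escrow = $435.47 + $8.23 = $443.70

$443.70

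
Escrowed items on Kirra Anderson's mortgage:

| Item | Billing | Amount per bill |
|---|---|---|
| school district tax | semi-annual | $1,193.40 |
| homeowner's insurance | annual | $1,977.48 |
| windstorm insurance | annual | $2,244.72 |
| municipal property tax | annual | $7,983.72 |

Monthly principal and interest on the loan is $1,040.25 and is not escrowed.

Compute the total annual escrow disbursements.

School district tax: $1,193.40 × 2 = $2,386.80/yr
Homeowner's insurance: $1,977.48/yr
Windstorm insurance: $2,244.72/yr
Municipal property tax: $7,983.72/yr
Annual escrow total = $2,386.80 + $1,977.48 + $2,244.72 + $7,983.72 = $14,592.72

$14,592.72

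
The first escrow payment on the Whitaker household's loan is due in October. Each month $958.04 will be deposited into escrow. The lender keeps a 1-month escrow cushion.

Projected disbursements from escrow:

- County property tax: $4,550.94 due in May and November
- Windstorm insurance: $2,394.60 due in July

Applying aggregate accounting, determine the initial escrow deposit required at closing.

$3,592.90

Cushion = 1 × $958.04 = $958.04
Trial balance (start $0, +$958.04 each month, − disbursements):
  Oct: +$958.04 → $958.04
  Nov: +$958.04 − $4,550.94 → -$2,634.86
  Dec: +$958.04 → -$1,676.82
  Jan: +$958.04 → -$718.78
  Feb: +$958.04 → $239.26
  Mar: +$958.04 → $1,197.30
  Apr: +$958.04 → $2,155.34
  May: +$958.04 − $4,550.94 → -$1,437.56
  Jun: +$958.04 → -$479.52
  Jul: +$958.04 − $2,394.60 → -$1,916.08
  Aug: +$958.04 → -$958.04
  Sep: +$958.04 → $0.00
Lowest trial balance = -$2,634.86 (Nov)
Initial deposit = cushion − low point = $958.04 − (-$2,634.86) = $3,592.90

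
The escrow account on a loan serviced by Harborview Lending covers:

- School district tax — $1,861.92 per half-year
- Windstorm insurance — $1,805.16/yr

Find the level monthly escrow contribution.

$460.75

School district tax — $1,861.92 × 2 = $3,723.84/yr
Windstorm insurance — $1,805.16/yr
Combined annual = $3,723.84 + $1,805.16 = $5,529.00
Monthly = $5,529.00 / 12 = $460.75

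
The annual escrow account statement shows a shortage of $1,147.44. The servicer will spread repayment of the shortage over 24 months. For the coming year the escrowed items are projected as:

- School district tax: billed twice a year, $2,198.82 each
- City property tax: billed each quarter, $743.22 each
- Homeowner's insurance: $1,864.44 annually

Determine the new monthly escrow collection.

$817.39

School district tax: $2,198.82 × 2 = $4,397.64
City property tax: $743.22 × 4 = $2,972.88
Homeowner's insurance: $1,864.44
Total annual escrow = $9,234.96
Monthly = $9,234.96 / 12 = $769.58
Shortage spread = $1,147.44 / 24 = $47.81/mo
Adjusted monthly = $769.58 + $47.81 = $817.39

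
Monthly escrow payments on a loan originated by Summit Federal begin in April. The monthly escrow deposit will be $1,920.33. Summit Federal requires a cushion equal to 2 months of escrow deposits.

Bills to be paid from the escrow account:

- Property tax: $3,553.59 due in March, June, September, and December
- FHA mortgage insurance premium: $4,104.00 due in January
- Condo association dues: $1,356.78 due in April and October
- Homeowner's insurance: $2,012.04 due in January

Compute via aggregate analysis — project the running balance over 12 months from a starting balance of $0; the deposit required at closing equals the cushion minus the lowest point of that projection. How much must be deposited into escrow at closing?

Cushion = 2 × $1,920.33 = $3,840.66
Trial balance (start $0, +$1,920.33 each month, − disbursements):
  Apr: +$1,920.33 − $1,356.78 → $563.55
  May: +$1,920.33 → $2,483.88
  Jun: +$1,920.33 − $3,553.59 → $850.62
  Jul: +$1,920.33 → $2,770.95
  Aug: +$1,920.33 → $4,691.28
  Sep: +$1,920.33 − $3,553.59 → $3,058.02
  Oct: +$1,920.33 − $1,356.78 → $3,621.57
  Nov: +$1,920.33 → $5,541.90
  Dec: +$1,920.33 − $3,553.59 → $3,908.64
  Jan: +$1,920.33 − $6,116.04 → -$287.07
  Feb: +$1,920.33 → $1,633.26
  Mar: +$1,920.33 − $3,553.59 → $0.00
Lowest trial balance = -$287.07 (Jan)
Initial deposit = cushion − low point = $3,840.66 − (-$287.07) = $4,127.73

$4,127.73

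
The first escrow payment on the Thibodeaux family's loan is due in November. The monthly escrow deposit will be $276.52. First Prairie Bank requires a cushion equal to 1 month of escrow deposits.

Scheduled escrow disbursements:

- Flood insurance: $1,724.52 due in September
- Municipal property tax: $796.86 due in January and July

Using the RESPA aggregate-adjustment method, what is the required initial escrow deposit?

Cushion = 1 × $276.52 = $276.52
Trial balance (start $0, +$276.52 each month, − disbursements):
  Nov: +$276.52 → $276.52
  Dec: +$276.52 → $553.04
  Jan: +$276.52 − $796.86 → $32.70
  Feb: +$276.52 → $309.22
  Mar: +$276.52 → $585.74
  Apr: +$276.52 → $862.26
  May: +$276.52 → $1,138.78
  Jun: +$276.52 → $1,415.30
  Jul: +$276.52 − $796.86 → $894.96
  Aug: +$276.52 → $1,171.48
  Sep: +$276.52 − $1,724.52 → -$276.52
  Oct: +$276.52 → $0.00
Lowest trial balance = -$276.52 (Sep)
Initial deposit = cushion − low point = $276.52 − (-$276.52) = $553.04

$553.04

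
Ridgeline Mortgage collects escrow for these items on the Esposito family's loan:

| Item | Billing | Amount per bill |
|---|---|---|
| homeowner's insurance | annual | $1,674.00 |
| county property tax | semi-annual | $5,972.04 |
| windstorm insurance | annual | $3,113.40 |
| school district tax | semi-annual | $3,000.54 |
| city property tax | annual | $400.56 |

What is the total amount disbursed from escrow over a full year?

$23,133.12

Homeowner's insurance — $1,674.00 per year
County property tax — $5,972.04 × 2 = $11,944.08 per year
Windstorm insurance — $3,113.40 per year
School district tax — $3,000.54 × 2 = $6,001.08 per year
City property tax — $400.56 per year
Annual escrow total = $1,674.00 + $11,944.08 + $3,113.40 + $6,001.08 + $400.56 = $23,133.12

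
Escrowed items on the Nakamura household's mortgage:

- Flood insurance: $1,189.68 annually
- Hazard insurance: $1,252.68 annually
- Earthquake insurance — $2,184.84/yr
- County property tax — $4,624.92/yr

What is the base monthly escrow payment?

$771.01

Flood insurance: $1,189.68/yr
Hazard insurance: $1,252.68/yr
Earthquake insurance: $2,184.84/yr
County property tax: $4,624.92/yr
Total annual escrow = $9,252.12
Per month = $9,252.12 ÷ 12 = $771.01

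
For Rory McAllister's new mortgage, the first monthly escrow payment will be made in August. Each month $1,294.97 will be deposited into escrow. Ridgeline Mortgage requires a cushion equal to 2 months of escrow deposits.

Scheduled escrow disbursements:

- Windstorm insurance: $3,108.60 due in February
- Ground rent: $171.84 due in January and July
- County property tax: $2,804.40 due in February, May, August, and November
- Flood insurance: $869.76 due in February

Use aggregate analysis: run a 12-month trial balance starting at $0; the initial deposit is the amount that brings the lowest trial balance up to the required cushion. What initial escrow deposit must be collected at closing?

$6,088.55

Cushion = 2 × $1,294.97 = $2,589.94
Trial balance (start $0, +$1,294.97 each month, − disbursements):
  Aug: +$1,294.97 − $2,804.40 → -$1,509.43
  Sep: +$1,294.97 → -$214.46
  Oct: +$1,294.97 → $1,080.51
  Nov: +$1,294.97 − $2,804.40 → -$428.92
  Dec: +$1,294.97 → $866.05
  Jan: +$1,294.97 − $171.84 → $1,989.18
  Feb: +$1,294.97 − $6,782.76 → -$3,498.61
  Mar: +$1,294.97 → -$2,203.64
  Apr: +$1,294.97 → -$908.67
  May: +$1,294.97 − $2,804.40 → -$2,418.10
  Jun: +$1,294.97 → -$1,123.13
  Jul: +$1,294.97 − $171.84 → $0.00
Lowest trial balance = -$3,498.61 (Feb)
Initial deposit = cushion − low point = $2,589.94 − (-$3,498.61) = $6,088.55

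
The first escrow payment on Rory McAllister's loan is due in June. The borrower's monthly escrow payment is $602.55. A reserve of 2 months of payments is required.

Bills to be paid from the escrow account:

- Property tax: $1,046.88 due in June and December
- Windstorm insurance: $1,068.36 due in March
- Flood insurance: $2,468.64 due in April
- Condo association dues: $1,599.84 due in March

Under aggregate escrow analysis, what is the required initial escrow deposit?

$1,807.65

Cushion = 2 × $602.55 = $1,205.10
Trial balance (start $0, +$602.55 each month, − disbursements):
  Jun: +$602.55 − $1,046.88 → -$444.33
  Jul: +$602.55 → $158.22
  Aug: +$602.55 → $760.77
  Sep: +$602.55 → $1,363.32
  Oct: +$602.55 → $1,965.87
  Nov: +$602.55 → $2,568.42
  Dec: +$602.55 − $1,046.88 → $2,124.09
  Jan: +$602.55 → $2,726.64
  Feb: +$602.55 → $3,329.19
  Mar: +$602.55 − $2,668.20 → $1,263.54
  Apr: +$602.55 − $2,468.64 → -$602.55
  May: +$602.55 → $0.00
Lowest trial balance = -$602.55 (Apr)
Initial deposit = cushion − low point = $1,205.10 − (-$602.55) = $1,807.65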